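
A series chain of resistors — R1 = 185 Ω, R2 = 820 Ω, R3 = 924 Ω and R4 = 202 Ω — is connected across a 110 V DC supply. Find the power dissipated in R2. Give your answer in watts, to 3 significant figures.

The current is common to all series resistors; compute it, then apply P = I²R for the target.
R_total = 185 + 820 + 924 + 202 = 2131 Ω
I = V / R_total = 110 / 2131 = 0.05162 A
P_R2 = I² × R2 = (0.05162)² × 820 = 2.185 W

2.18 W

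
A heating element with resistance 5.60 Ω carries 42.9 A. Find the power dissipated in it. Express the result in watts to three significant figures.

10300 W

Current and resistance are given, so P = I²R is the direct form.
P = (42.90 A)² × 5.60 Ω = 10310 W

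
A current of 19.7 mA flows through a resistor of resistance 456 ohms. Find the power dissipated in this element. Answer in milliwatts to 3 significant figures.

Current and resistance are given, so P = I²R is the direct form.
P = (0.01970 A)² × 456 Ω = 0.1770 W

177 mW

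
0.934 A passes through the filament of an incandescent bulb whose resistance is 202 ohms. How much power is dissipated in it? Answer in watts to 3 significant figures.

176 W

Knowing I and R, the power is just I²R — no need to find V first.
P = (0.9340 A)² × 202 Ω = 176.2 W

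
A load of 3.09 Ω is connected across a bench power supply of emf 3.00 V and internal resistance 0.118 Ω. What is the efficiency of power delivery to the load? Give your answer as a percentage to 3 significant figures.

The source delivers εI, of which I²R reaches the load and I²r is lost; since I is common, η = R/(R+r).
η = R / (R + r) = 3.09 / (3.09 + 0.118) = 0.9632

96.3 %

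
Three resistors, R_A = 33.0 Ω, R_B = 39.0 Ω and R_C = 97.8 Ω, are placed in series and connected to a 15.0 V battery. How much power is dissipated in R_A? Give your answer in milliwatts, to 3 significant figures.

258 mW

Since the resistors are in series they all carry the loop current I = V/R_total; the power in any one is I²R.
R_total = 33.0 + 39.0 + 97.8 = 169.8 Ω
I = V / R_total = 15.0 / 169.8 = 0.08834 A
P_R_A = I² × R_A = (0.08834)² × 33.0 = 0.2575 W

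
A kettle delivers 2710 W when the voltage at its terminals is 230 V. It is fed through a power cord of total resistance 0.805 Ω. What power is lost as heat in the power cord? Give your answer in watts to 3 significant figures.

112 W

Only the current and the line resistance are needed for the I²R loss.
I = P / V = 2710 / 230 = 11.78 A through the power cord.
P_line = I² R_line = (11.78)² × 0.805 = 111.8 W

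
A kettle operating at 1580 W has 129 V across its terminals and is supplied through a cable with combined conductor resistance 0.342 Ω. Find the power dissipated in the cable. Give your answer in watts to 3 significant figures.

Line loss is just I²R for the cable — we know both I and R_line directly.
I = P / V = 1580 / 129 = 12.25 A through the cable.
P_line = I² R_line = (12.25)² × 0.342 = 51.31 W

51.3 W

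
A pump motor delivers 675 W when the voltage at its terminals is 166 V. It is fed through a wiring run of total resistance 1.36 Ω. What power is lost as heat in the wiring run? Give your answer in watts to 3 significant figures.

22.5 W

Only the current and the line resistance are needed for the I²R loss.
I = P / V = 675 / 166 = 4.066 A through the wiring run.
P_line = I² R_line = (4.066)² × 1.36 = 22.49 W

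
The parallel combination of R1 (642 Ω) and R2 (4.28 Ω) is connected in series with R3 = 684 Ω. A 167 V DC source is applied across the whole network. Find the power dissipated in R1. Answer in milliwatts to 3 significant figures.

1.66 mW

Reduce the parallel combination to a single R_p; the circuit then becomes R_p in series with the remaining resistor.
R_p = (642×4.28)/(642+4.28) = 4.252 Ω
R_total = R_p + 684 = 4.252 + 684 = 688.3 Ω
I = V / R_total = 167 / 688.3 = 0.2426 A
Voltage across the parallel pair: V_p = I × R_p = 0.2426 × 4.252 = 1.032 V
R1 sits across V_p; its power is V_p²/R.
P_R1 = (1.032)² / 642 = 0.001658 W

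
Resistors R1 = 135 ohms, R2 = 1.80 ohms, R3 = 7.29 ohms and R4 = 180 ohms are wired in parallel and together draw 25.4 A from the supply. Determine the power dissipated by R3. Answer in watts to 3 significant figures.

Parallel branches share V, not I — compute V via R_eq, then use V²/R for the target branch.
1/R_eq = 1/135 + 1/1.80 + 1/7.29 + 1/180 ⇒ R_eq = 1.417 Ω
V = I_total × R_eq = 25.40 × 1.417 = 35.99 V
P_R3 = V² / R3 = (35.99)² / 7.29 = 177.7 W

178 W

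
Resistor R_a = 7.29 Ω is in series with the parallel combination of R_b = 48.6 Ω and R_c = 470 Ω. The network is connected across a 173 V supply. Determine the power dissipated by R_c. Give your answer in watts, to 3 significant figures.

Reduce the parallel pair to R_p first; the network is then a simple series string.
R_p = (48.6×470)/(48.6+470) = 44.05 Ω
R_total = 7.29 + 44.05 = 51.34 Ω
I = V / R_total = 173 / 51.34 = 3.370 A
Voltage across the parallel pair: V_p = I × R_p = 3.370 × 44.05 = 148.4 V
With V_p across R_c, its power is V_p²/R_c.
P_R_c = (148.4)² / 470 = 46.88 W

46.9 W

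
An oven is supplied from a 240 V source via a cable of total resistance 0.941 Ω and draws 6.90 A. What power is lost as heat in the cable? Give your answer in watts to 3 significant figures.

Line loss is just I²R for the cable — we know both I and R_line directly.
The cable carries the full 6.90 A.
P_line = I² R_line = (6.900)² × 0.941 = 44.80 W

44.8 W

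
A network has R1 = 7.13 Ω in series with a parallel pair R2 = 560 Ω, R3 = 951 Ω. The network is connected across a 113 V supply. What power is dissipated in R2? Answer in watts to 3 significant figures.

21.9 W

Reduce the parallel pair to R_p first; the network is then a simple series string.
R_p = (560×951)/(560+951) = 352.5 Ω
R_total = 7.13 + 352.5 = 359.6 Ω
I = V / R_total = 113 / 359.6 = 0.3143 A
Voltage across the parallel pair: V_p = I × R_p = 0.3143 × 352.5 = 110.8 V
R2 sees V_p directly, so P = V_p² / R2.
P_R2 = (110.8)² / 560 = 21.91 W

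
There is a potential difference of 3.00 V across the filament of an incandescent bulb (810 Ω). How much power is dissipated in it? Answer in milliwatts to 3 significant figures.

11.1 mW

With V across and R both known, P = V²/R gives the dissipation directly.
P = (3.00 V)² / 810 Ω = 0.01111 W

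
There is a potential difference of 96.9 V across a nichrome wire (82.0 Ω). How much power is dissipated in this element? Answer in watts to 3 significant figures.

115 W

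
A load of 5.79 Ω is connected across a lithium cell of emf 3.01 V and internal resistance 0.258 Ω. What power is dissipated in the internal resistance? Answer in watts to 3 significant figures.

0.0639 W

Internal loss is I²r, with I set by the total series resistance r+R.
I = ε / (r + R) = 3.01 / (0.258 + 5.79) = 0.4977 A
P_int = I² r = (0.4977)² × 0.258 = 0.06390 W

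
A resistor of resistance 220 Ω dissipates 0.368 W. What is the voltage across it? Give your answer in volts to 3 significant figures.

9.00 V

The two known quantities fix the third via V = √(P R).
V = √(0.368 × 220) = 8.998 V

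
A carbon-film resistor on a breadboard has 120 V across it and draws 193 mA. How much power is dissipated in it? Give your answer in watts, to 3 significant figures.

23.2 W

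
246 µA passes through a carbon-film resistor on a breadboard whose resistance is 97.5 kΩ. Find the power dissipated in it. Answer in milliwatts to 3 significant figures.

With I and R stated, P = I²R applies in one step.
P = (0.0002460 A)² × 97500 Ω = 0.005900 W

5.90 mW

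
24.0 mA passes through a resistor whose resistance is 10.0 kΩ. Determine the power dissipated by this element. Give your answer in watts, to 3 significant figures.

With I and R stated, P = I²R applies in one step.
P = (0.02400 A)² × 10000 Ω = 5.760 W

5.76 W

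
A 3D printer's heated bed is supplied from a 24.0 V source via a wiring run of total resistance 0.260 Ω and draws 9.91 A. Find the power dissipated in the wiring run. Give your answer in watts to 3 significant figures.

The wiring run is a series resistance carrying the load current; its dissipation is I²R_line.
The wiring run carries the full 9.91 A.
P_line = I² R_line = (9.910)² × 0.260 = 25.53 W

25.5 W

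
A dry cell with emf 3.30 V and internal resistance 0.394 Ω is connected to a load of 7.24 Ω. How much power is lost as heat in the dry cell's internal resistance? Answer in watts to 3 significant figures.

0.0736 W

Internal loss is I²r, with I set by the total series resistance r+R.
I = ε / (r + R) = 3.30 / (0.394 + 7.24) = 0.4323 A
P_int = I² r = (0.4323)² × 0.394 = 0.07362 W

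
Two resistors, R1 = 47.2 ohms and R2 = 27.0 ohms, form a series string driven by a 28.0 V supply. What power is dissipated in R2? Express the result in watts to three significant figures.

3.84 W

Series elements share the same current, so find I first, then use P = I²R.
R_total = 47.2 + 27.0 = 74.20 Ω
I = V / R_total = 28.0 / 74.20 = 0.3774 A
P_R2 = I² × R2 = (0.3774)² × 27.0 = 3.845 W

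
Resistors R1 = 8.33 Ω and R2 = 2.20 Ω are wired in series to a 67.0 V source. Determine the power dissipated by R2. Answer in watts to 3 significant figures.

Since the resistors are in series they all carry the loop current I = V/R_total; the power in any one is I²R.
R_total = 8.33 + 2.20 = 10.53 Ω
I = V / R_total = 67.0 / 10.53 = 6.363 A
P_R2 = I² × R2 = (6.363)² × 2.20 = 89.07 W

89.1 W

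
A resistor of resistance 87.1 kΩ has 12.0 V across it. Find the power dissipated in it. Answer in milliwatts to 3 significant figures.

We know the drop across the element and its resistance — P = V²/R, one step.
P = (12.0 V)² / 87100 Ω = 0.001653 W

1.65 mW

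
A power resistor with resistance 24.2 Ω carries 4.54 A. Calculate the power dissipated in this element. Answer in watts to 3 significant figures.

499 W

The current through and the resistance of the element are both given; use P = I²R.
P = (4.540 A)² × 24.2 Ω = 498.8 W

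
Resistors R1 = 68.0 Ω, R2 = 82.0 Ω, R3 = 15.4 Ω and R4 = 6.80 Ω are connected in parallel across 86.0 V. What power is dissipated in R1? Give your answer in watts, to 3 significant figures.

Parallel branches share the same voltage; P = V²/R gives the branch power in one step.
P_R1 = V² / R1 = (86.0)² / 68.0 Ω = 108.8 W

109 W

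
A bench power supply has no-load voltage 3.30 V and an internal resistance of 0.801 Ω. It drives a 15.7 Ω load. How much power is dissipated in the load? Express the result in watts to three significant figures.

0.628 W

Load and internal resistance form a series loop — compute the loop current, then the load power via I²R.
I = ε / (r + R) = 3.30 / (0.801 + 15.7) = 0.2000 A
P_load = I² R = (0.2000)² × 15.7 = 0.6279 W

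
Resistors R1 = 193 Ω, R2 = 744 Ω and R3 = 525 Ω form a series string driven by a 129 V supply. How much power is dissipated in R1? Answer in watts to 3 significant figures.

Since the resistors are in series they all carry the loop current I = V/R_total; the power in any one is I²R.
R_total = 193 + 744 + 525 = 1462 Ω
I = V / R_total = 129 / 1462 = 0.08824 A
P_R1 = I² × R1 = (0.08824)² × 193 = 1.503 W

1.50 W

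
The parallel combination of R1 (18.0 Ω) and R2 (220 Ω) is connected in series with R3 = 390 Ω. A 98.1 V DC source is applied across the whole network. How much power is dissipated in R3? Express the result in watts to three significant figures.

Collapse the R1‖R2 pair into one equivalent R_p; then R_p and R3 form a series string.
R_p = (18.0×220)/(18.0+220) = 16.64 Ω
R_total = R_p + 390 = 16.64 + 390 = 406.6 Ω
I = V / R_total = 98.1 / 406.6 = 0.2412 A
R3 carries the full series current, so P = I²R.
P_R3 = (0.2412)² × 390 = 22.70 W

22.7 W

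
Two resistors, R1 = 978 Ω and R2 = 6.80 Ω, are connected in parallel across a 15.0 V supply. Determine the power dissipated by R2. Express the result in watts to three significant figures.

R2 sits directly across the source, so P = V²/R with V = 15.0 V.
P_R2 = V² / R2 = (15.0)² / 6.80 Ω = 33.09 W

33.1 W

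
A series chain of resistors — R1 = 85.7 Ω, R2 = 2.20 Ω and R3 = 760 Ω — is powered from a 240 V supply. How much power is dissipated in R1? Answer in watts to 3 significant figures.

The current is common to all series resistors; compute it, then apply P = I²R for the target.
R_total = 85.7 + 2.20 + 760 = 847.9 Ω
I = V / R_total = 240 / 847.9 = 0.2831 A
P_R1 = I² × R1 = (0.2831)² × 85.7 = 6.866 W

6.87 W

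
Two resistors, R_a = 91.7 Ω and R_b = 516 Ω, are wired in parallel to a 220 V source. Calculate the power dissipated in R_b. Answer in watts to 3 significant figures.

93.8 W

Every branch has 220 V across it, so for R_b the power is simply V²/R.
P_R_b = V² / R_b = (220)² / 516 Ω = 93.80 W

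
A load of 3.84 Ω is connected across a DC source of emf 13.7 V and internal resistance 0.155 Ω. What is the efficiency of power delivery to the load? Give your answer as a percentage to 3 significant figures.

96.1 %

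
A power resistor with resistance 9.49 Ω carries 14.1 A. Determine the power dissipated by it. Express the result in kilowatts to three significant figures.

1.89 kW

With I and R stated, P = I²R applies in one step.
P = (14.10 A)² × 9.49 Ω = 1887 W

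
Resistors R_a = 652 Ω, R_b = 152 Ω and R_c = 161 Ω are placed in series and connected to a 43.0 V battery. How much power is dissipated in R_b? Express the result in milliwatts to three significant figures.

302 mW

Every series element carries the same I. Get I from the total resistance, then P = I² × R_b.
R_total = 652 + 152 + 161 = 965.0 Ω
I = V / R_total = 43.0 / 965.0 = 0.04456 A
P_R_b = I² × R_b = (0.04456)² × 152 = 0.3018 W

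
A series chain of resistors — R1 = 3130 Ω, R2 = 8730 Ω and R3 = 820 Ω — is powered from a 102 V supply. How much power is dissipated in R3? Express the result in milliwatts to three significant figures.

Since the resistors are in series they all carry the loop current I = V/R_total; the power in any one is I²R.
R_total = 3130 + 8730 + 820 = 12680 Ω
I = V / R_total = 102 / 12680 = 0.008044 A
P_R3 = I² × R3 = (0.008044)² × 820 = 0.05306 W

53.1 mW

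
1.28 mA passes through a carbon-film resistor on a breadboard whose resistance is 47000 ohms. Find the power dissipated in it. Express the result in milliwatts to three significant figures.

77.0 mW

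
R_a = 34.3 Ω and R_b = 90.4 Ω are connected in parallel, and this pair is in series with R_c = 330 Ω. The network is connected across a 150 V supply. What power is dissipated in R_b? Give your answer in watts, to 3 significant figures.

1.22 W

First find R_p for the parallel pair, then treat R_p + R_c as a series loop.
R_p = (34.3×90.4)/(34.3+90.4) = 24.87 Ω
R_total = R_p + 330 = 24.87 + 330 = 354.9 Ω
I = V / R_total = 150 / 354.9 = 0.4227 A
Voltage across the parallel pair: V_p = I × R_p = 0.4227 × 24.87 = 10.51 V
R_b has V_p across it, so P = V_p²/R_b.
P_R_b = (10.51)² / 90.4 = 1.222 W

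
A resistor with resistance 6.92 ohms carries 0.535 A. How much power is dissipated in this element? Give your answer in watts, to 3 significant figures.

1.98 W

Knowing I and R, the power is just I²R — no need to find V first.
P = (0.5350 A)² × 6.92 Ω = 1.981 W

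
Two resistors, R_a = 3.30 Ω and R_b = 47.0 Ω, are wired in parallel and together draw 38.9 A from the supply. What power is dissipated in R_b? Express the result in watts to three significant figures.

Parallel branches share V, not I — compute V via R_eq, then use V²/R for the target branch.
1/R_eq = 1/3.30 + 1/47.0 ⇒ R_eq = 3.083 Ω
V = I_total × R_eq = 38.90 × 3.083 = 119.9 V
P_R_b = V² / R_b = (119.9)² / 47.0 = 306.1 W

306 W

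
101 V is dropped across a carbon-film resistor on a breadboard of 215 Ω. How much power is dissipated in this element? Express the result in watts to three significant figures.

With V across and R both known, P = V²/R gives the dissipation directly.
P = (101 V)² / 215 Ω = 47.45 W

47.4 W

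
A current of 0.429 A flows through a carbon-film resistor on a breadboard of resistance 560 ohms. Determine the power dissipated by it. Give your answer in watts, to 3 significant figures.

103 W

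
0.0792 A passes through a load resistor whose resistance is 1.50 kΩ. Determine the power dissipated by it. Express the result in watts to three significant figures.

Knowing I and R, the power is just I²R — no need to find V first.
P = (0.07920 A)² × 1500 Ω = 9.409 W

9.41 W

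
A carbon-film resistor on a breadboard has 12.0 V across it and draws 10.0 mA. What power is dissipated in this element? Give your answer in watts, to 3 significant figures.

0.120 W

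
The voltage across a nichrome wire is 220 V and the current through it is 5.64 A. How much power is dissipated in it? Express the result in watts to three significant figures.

Both the voltage across and the current through the element are known, so P = V I applies directly.
P = 220 V × 5.640 A = 1241 W

1240 W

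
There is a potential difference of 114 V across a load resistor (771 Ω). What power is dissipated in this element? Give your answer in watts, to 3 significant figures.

We know the drop across the element and its resistance — P = V²/R, one step.
P = (114 V)² / 771 Ω = 16.86 W

16.9 W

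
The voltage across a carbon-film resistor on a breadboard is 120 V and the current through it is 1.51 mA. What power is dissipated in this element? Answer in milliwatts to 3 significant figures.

181 mW

V and I are known directly — P = V I, no intermediate step needed.
P = 120 V × 0.001510 A = 0.1812 W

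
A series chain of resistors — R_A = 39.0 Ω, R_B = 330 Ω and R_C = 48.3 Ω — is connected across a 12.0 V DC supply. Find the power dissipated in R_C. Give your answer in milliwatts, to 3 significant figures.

Series elements share the same current, so find I first, then use P = I²R.
R_total = 39.0 + 330 + 48.3 = 417.3 Ω
I = V / R_total = 12.0 / 417.3 = 0.02876 A
P_R_C = I² × R_C = (0.02876)² × 48.3 = 0.03994 W

39.9 mW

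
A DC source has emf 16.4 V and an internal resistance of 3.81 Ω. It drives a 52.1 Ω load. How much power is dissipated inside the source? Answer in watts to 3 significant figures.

0.328 W

r is in series with the load, so it carries the full circuit current — the loss in it is I²r.
I = ε / (r + R) = 16.4 / (3.81 + 52.1) = 0.2933 A
P_int = I² r = (0.2933)² × 3.81 = 0.3278 W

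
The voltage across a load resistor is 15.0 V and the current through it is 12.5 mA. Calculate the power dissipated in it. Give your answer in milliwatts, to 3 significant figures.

188 mW

With V and I both given, power follows immediately from P = V I.
P = 15.0 V × 0.01250 A = 0.1875 W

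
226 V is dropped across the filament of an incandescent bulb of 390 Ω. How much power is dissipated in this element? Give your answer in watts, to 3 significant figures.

With V across and R both known, P = V²/R gives the dissipation directly.
P = (226 V)² / 390 Ω = 131.0 W

131 W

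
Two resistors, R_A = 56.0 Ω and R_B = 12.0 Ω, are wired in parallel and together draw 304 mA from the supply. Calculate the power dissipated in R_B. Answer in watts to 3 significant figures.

0.752 W

Only the total current is stated, so first find the parallel equivalent to get the voltage across the combination.
1/R_eq = 1/56.0 + 1/12.0 ⇒ R_eq = 9.882 Ω
V = I_total × R_eq = 0.3040 × 9.882 = 3.004 V
P_R_B = V² / R_B = (3.004)² / 12.0 = 0.7521 W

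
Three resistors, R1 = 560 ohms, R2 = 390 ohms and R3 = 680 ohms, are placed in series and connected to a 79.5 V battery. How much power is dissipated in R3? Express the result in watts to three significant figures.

1.62 W

Since the resistors are in series they all carry the loop current I = V/R_total; the power in any one is I²R.
R_total = 560 + 390 + 680 = 1630 Ω
I = V / R_total = 79.5 / 1630 = 0.04877 A
P_R3 = I² × R3 = (0.04877)² × 680 = 1.618 W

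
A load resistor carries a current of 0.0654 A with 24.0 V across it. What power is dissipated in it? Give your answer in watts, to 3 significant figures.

1.57 W

V and I are known directly — P = V I, no intermediate step needed.
P = 24.0 V × 0.06540 A = 1.570 W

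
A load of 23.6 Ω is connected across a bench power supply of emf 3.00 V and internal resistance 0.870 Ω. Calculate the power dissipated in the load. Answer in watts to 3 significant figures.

The internal resistance and the load are in series, so the same I flows through both; get I from ε/(r+R), then I²R for the load.
I = ε / (r + R) = 3.00 / (0.870 + 23.6) = 0.1226 A
P_load = I² R = (0.1226)² × 23.6 = 0.3547 W

0.355 W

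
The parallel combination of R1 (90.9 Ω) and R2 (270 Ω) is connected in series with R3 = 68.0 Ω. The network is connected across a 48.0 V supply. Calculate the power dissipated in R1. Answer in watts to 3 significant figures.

First find R_p for the parallel pair, then treat R_p + R3 as a series loop.
R_p = (90.9×270)/(90.9+270) = 68.00 Ω
R_total = R_p + 68.0 = 68.00 + 68.0 = 136.0 Ω
I = V / R_total = 48.0 / 136.0 = 0.3529 A
Voltage across the parallel pair: V_p = I × R_p = 0.3529 × 68.00 = 24.00 V
Use P = V²/R for R1 with V = V_p.
P_R1 = (24.00)² / 90.9 = 6.337 W

6.34 W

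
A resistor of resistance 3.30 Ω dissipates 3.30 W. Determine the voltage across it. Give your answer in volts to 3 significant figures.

3.30 V

Rearranging the power relation for the two known quantities gives V = √(P R).
V = √(3.30 × 3.30) = 3.300 V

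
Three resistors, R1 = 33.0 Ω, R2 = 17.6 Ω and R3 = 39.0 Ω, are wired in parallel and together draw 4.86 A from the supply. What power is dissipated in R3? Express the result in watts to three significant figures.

47.6 W

We need the common branch voltage; get it from I_total × R_eq, then P = V²/R for the branch.
1/R_eq = 1/33.0 + 1/17.6 + 1/39.0 ⇒ R_eq = 8.868 Ω
V = I_total × R_eq = 4.860 × 8.868 = 43.10 V
P_R3 = V² / R3 = (43.10)² / 39.0 = 47.63 W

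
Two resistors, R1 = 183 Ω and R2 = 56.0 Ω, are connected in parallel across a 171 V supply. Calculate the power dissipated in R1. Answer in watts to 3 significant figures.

The supply voltage appears across each parallel branch — just use P = V²/R1.
P_R1 = V² / R1 = (171)² / 183 Ω = 159.8 W

160 W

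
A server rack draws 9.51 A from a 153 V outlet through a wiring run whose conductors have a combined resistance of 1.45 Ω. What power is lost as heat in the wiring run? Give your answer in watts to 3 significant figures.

131 W

The wiring run is a series resistance carrying the load current; its dissipation is I²R_line.
The wiring run carries the full 9.51 A.
P_line = I² R_line = (9.510)² × 1.45 = 131.1 W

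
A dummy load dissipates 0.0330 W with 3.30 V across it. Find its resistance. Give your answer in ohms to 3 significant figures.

330 Ω

Inverting the appropriate power form: R = V² / P.
R = (3.30)² / 0.0330 = 330.0 Ω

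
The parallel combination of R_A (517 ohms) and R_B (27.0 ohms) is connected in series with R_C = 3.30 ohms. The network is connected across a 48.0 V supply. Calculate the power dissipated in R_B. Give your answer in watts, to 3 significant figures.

First find R_p for the parallel pair, then treat R_p + R_C as a series loop.
R_p = (517×27.0)/(517+27.0) = 25.66 Ω
R_total = R_p + 3.30 = 25.66 + 3.30 = 28.96 Ω
I = V / R_total = 48.0 / 28.96 = 1.657 A
Voltage across the parallel pair: V_p = I × R_p = 1.657 × 25.66 = 42.53 V
R_B has V_p across it, so P = V_p²/R_B.
P_R_B = (42.53)² / 27.0 = 66.99 W

67.0 W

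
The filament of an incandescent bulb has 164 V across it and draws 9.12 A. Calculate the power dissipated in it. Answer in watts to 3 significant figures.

With V and I both given, power follows immediately from P = V I.
P = 164 V × 9.120 A = 1496 W

1500 W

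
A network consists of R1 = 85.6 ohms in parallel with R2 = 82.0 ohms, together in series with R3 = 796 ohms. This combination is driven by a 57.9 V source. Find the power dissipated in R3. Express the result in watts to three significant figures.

3.80 W

First find R_p for the parallel pair, then treat R_p + R3 as a series loop.
R_p = (85.6×82.0)/(85.6+82.0) = 41.88 Ω
R_total = R_p + 796 = 41.88 + 796 = 837.9 Ω
I = V / R_total = 57.9 / 837.9 = 0.06910 A
R3 is the series element, so its power is I²R.
P_R3 = (0.06910)² × 796 = 3.801 W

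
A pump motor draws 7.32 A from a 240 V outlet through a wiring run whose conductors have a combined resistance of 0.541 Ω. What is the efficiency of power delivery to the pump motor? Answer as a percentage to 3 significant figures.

98.3 %

The wiring run carries the full 7.32 A.
P_line = I² R_line = (7.320)² × 0.541 = 28.99 W
P_source = V I = 240 × 7.320 = 1757 W; P_load = 1728 W
η = P_load / P_source = 1728 / 1757 = 0.9835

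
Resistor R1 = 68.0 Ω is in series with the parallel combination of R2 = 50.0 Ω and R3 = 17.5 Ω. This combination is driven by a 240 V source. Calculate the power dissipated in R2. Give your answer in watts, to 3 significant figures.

Collapse R2‖R3 to a single equivalent, reducing the network to two series elements.
R_p = (50.0×17.5)/(50.0+17.5) = 12.96 Ω
R_total = 68.0 + 12.96 = 80.96 Ω
I = V / R_total = 240 / 80.96 = 2.964 A
Voltage across the parallel pair: V_p = I × R_p = 2.964 × 12.96 = 38.43 V
R2 is across V_p, so use P = V²/R for that branch.
P_R2 = (38.43)² / 50.0 = 29.53 W

29.5 W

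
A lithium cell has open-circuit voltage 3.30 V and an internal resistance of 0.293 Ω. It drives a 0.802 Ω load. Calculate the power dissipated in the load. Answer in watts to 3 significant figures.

7.28 W

With r and R in series, I = ε/(r+R); the load dissipates I²R.
I = ε / (r + R) = 3.30 / (0.293 + 0.802) = 3.014 A
P_load = I² R = (3.014)² × 0.802 = 7.284 W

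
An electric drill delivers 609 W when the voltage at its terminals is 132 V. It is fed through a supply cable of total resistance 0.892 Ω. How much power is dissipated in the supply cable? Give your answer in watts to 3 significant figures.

Line loss is just I²R for the cable — we know both I and R_line directly.
I = P / V = 609 / 132 = 4.614 A through the supply cable.
P_line = I² R_line = (4.614)² × 0.892 = 18.99 W

19.0 W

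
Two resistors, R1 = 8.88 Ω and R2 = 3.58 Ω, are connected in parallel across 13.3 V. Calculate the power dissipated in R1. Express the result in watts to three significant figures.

Every branch has 13.3 V across it, so for R1 the power is simply V²/R.
P_R1 = V² / R1 = (13.3)² / 8.88 Ω = 19.92 W

19.9 W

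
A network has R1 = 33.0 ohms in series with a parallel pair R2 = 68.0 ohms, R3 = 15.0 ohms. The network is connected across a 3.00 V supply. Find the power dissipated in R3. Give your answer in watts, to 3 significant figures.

Replace R2 and R3 with their parallel equivalent so the circuit becomes R1 in series with R_p.
R_p = (68.0×15.0)/(68.0+15.0) = 12.29 Ω
R_total = 33.0 + 12.29 = 45.29 Ω
I = V / R_total = 3.00 / 45.29 = 0.06624 A
Voltage across the parallel pair: V_p = I × R_p = 0.06624 × 12.29 = 0.8140 V
R3 is across V_p, so use P = V²/R for that branch.
P_R3 = (0.8140)² / 15.0 = 0.04418 W

0.0442 W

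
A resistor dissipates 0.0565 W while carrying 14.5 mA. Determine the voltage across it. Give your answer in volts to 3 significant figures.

3.90 V

Inverting the appropriate power form: V = P / I.
V = 0.0565 / 0.01450 = 3.897 V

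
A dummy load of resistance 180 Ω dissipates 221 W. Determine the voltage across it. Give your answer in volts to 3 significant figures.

199 V

From P = V I = I²R = V²/R, with the two given quantities we get V = √(P R).
V = √(221 × 180) = 199.4 V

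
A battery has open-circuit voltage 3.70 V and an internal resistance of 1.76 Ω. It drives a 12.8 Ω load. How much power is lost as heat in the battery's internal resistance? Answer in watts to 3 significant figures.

The source's internal resistance is just another series element carrying I; its dissipation is I²r.
I = ε / (r + R) = 3.70 / (1.76 + 12.8) = 0.2541 A
P_int = I² r = (0.2541)² × 1.76 = 0.1137 W

0.114 W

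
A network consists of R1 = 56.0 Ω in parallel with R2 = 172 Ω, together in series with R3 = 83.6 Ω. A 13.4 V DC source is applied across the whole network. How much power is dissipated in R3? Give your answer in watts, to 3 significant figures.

Collapse the R1‖R2 pair into one equivalent R_p; then R_p and R3 form a series string.
R_p = (56.0×172)/(56.0+172) = 42.25 Ω
R_total = R_p + 83.6 = 42.25 + 83.6 = 125.8 Ω
I = V / R_total = 13.4 / 125.8 = 0.1065 A
R3 carries the full series current, so P = I²R.
P_R3 = (0.1065)² × 83.6 = 0.9479 W

0.948 W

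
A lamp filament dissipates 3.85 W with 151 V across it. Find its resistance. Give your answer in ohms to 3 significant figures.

Inverting the appropriate power form: R = V² / P.
R = (151)² / 3.85 = 5922 Ω

5920 Ω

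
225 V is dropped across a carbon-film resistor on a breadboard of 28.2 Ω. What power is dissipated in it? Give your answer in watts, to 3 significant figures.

With V across and R both known, P = V²/R gives the dissipation directly.
P = (225 V)² / 28.2 Ω = 1795 W

1800 W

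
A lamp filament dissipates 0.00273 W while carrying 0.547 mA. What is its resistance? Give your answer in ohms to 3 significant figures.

9120 Ω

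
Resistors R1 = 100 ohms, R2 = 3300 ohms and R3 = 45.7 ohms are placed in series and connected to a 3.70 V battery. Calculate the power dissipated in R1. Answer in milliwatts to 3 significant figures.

0.115 mW

Series elements share the same current, so find I first, then use P = I²R.
R_total = 100 + 3300 + 45.7 = 3446 Ω
I = V / R_total = 3.70 / 3446 = 0.001074 A
P_R1 = I² × R1 = (0.001074)² × 100 = 0.0001153 W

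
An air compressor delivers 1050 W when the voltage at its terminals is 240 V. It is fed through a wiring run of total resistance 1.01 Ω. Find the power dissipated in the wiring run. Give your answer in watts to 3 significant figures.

Line loss is just I²R for the cable — we know both I and R_line directly.
I = P / V = 1050 / 240 = 4.375 A through the wiring run.
P_line = I² R_line = (4.375)² × 1.01 = 19.33 W

19.3 W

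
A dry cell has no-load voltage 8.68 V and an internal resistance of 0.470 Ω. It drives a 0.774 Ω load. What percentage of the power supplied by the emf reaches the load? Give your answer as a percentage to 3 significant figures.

η = P_load/(P_load+P_int) = I²R/(I²R+I²r) = R/(R+r) — the I² cancels for series elements.
η = R / (R + r) = 0.774 / (0.774 + 0.470) = 0.6222

62.2 %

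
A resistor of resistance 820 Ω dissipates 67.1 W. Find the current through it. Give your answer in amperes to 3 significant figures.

Inverting the appropriate power form: I = √(P / R).
I = √(67.1 / 820) = 0.2861 A

0.286 A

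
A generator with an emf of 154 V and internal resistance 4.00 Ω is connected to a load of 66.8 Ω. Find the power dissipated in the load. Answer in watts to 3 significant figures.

316 W

With r and R in series, I = ε/(r+R); the load dissipates I²R.
I = ε / (r + R) = 154 / (4.00 + 66.8) = 2.175 A
P_load = I² R = (2.175)² × 66.8 = 316.0 W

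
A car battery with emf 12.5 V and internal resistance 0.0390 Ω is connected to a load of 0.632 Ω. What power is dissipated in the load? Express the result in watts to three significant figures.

219 W

With r and R in series, I = ε/(r+R); the load dissipates I²R.
I = ε / (r + R) = 12.5 / (0.0390 + 0.632) = 18.63 A
P_load = I² R = (18.63)² × 0.632 = 219.3 W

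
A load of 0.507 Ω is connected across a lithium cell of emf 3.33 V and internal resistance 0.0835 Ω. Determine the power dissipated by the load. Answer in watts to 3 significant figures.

With r and R in series, I = ε/(r+R); the load dissipates I²R.
I = ε / (r + R) = 3.33 / (0.0835 + 0.507) = 5.639 A
P_load = I² R = (5.639)² × 0.507 = 16.12 W

16.1 W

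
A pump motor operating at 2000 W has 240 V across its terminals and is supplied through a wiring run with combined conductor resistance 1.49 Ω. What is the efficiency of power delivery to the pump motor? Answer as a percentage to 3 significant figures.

95.1 %

I = P / V = 2000 / 240 = 8.333 A through the wiring run.
P_line = I² R_line = (8.333)² × 1.49 = 103.5 W
P_source = P_load + P_line = 2000 + 103.5 = 2103 W
η = P_load / P_source = 2000 / 2103 = 0.9508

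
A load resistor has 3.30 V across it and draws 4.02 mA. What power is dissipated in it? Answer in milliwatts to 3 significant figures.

V and I are known directly — P = V I, no intermediate step needed.
P = 3.30 V × 0.004020 A = 0.01327 W

13.3 mW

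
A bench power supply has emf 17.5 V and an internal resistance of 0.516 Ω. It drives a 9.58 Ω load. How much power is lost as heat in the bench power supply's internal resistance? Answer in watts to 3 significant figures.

r is in series with the load, so it carries the full circuit current — the loss in it is I²r.
I = ε / (r + R) = 17.5 / (0.516 + 9.58) = 1.733 A
P_int = I² r = (1.733)² × 0.516 = 1.550 W

1.55 W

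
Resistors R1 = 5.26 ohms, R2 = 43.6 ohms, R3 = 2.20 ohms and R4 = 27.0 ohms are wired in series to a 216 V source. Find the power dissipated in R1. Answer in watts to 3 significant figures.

In a series string the same current flows through every resistor — find that current, then P = I²R for the one we want.
R_total = 5.26 + 43.6 + 2.20 + 27.0 = 78.06 Ω
I = V / R_total = 216 / 78.06 = 2.767 A
P_R1 = I² × R1 = (2.767)² × 5.26 = 40.28 W

40.3 W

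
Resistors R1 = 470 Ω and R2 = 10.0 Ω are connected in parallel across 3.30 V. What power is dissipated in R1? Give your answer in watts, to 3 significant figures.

0.0232 W

Parallel branches share the same voltage; P = V²/R gives the branch power in one step.
P_R1 = V² / R1 = (3.30)² / 470 Ω = 0.02317 W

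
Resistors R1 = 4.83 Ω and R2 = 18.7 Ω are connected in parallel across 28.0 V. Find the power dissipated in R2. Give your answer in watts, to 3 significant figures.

Parallel branches share the same voltage; P = V²/R gives the branch power in one step.
P_R2 = V² / R2 = (28.0)² / 18.7 Ω = 41.93 W

41.9 W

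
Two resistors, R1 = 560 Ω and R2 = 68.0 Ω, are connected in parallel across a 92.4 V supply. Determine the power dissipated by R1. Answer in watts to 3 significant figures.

15.2 W

Every branch has 92.4 V across it, so for R1 the power is simply V²/R.
P_R1 = V² / R1 = (92.4)² / 560 Ω = 15.25 W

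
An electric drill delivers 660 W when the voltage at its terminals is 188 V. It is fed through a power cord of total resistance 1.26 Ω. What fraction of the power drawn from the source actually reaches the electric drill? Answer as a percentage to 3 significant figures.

I = P / V = 660 / 188 = 3.511 A through the power cord.
P_line = I² R_line = (3.511)² × 1.26 = 15.53 W
P_source = P_load + P_line = 660.0 + 15.53 = 675.5 W
η = P_load / P_source = 660.0 / 675.5 = 0.9770

97.7 %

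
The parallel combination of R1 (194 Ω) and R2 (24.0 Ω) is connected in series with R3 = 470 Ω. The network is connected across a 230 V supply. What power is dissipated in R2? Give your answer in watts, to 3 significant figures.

Combine R1 and R2 into their parallel equivalent first, reducing the network to two series resistors.
R_p = (194×24.0)/(194+24.0) = 21.36 Ω
R_total = R_p + 470 = 21.36 + 470 = 491.4 Ω
I = V / R_total = 230 / 491.4 = 0.4681 A
Voltage across the parallel pair: V_p = I × R_p = 0.4681 × 21.36 = 9.997 V
Use P = V²/R for R2 with V = V_p.
P_R2 = (9.997)² / 24.0 = 4.164 W

4.16 W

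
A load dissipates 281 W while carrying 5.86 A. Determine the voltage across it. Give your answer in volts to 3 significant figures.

48.0 V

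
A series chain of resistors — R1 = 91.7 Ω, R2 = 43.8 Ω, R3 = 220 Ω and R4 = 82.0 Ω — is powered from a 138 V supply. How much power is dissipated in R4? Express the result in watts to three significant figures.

The current is common to all series resistors; compute it, then apply P = I²R for the target.
R_total = 91.7 + 43.8 + 220 + 82.0 = 437.5 Ω
I = V / R_total = 138 / 437.5 = 0.3154 A
P_R4 = I² × R4 = (0.3154)² × 82.0 = 8.159 W

8.16 W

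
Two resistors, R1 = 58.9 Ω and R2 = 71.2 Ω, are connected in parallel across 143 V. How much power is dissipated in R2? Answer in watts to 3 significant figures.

287 W

The supply voltage appears across each parallel branch — just use P = V²/R2.
P_R2 = V² / R2 = (143)² / 71.2 Ω = 287.2 W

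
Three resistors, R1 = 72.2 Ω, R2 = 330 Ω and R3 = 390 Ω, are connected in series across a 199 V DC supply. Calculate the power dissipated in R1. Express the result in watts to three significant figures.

4.56 W

In a series string the same current flows through every resistor — find that current, then P = I²R for the one we want.
R_total = 72.2 + 330 + 390 = 792.2 Ω
I = V / R_total = 199 / 792.2 = 0.2512 A
P_R1 = I² × R1 = (0.2512)² × 72.2 = 4.556 W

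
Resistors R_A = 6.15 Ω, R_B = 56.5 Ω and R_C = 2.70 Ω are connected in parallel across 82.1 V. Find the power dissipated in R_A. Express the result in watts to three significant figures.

1100 W

R_A sits directly across the source, so P = V²/R with V = 82.1 V.
P_R_A = V² / R_A = (82.1)² / 6.15 Ω = 1096 W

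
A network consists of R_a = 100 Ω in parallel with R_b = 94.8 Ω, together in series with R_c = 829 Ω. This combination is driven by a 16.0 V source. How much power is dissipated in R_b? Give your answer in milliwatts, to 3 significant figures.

8.30 mW

First find R_p for the parallel pair, then treat R_p + R_c as a series loop.
R_p = (100×94.8)/(100+94.8) = 48.67 Ω
R_total = R_p + 829 = 48.67 + 829 = 877.7 Ω
I = V / R_total = 16.0 / 877.7 = 0.01823 A
Voltage across the parallel pair: V_p = I × R_p = 0.01823 × 48.67 = 0.8872 V
Use P = V²/R for R_b with V = V_p.
P_R_b = (0.8872)² / 94.8 = 0.008303 W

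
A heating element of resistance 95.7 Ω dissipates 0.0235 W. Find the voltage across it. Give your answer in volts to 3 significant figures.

1.50 V

From P = V I = I²R = V²/R, with the two given quantities we get V = √(P R).
V = √(0.0235 × 95.7) = 1.500 V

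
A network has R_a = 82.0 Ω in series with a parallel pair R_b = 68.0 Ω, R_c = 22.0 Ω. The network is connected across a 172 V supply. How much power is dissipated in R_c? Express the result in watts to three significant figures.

First combine the parallel branches into one equivalent R_p, then R_a + R_p is a series pair.
R_p = (68.0×22.0)/(68.0+22.0) = 16.62 Ω
R_total = 82.0 + 16.62 = 98.62 Ω
I = V / R_total = 172 / 98.62 = 1.744 A
Voltage across the parallel pair: V_p = I × R_p = 1.744 × 16.62 = 28.99 V
R_c is across V_p, so use P = V²/R for that branch.
P_R_c = (28.99)² / 22.0 = 38.20 W

38.2 W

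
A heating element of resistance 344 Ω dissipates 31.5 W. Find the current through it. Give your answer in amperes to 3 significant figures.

0.303 A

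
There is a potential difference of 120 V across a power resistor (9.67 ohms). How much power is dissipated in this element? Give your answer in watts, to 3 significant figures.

V and R are stated; P = V²/R avoids computing the current.
P = (120 V)² / 9.67 Ω = 1489 W

1490 W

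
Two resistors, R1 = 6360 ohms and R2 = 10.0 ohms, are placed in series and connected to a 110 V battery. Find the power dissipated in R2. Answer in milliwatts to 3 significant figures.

In a series string the same current flows through every resistor — find that current, then P = I²R for the one we want.
R_total = 6360 + 10.0 = 6370 Ω
I = V / R_total = 110 / 6370 = 0.01727 A
P_R2 = I² × R2 = (0.01727)² × 10.0 = 0.002982 W

2.98 mW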